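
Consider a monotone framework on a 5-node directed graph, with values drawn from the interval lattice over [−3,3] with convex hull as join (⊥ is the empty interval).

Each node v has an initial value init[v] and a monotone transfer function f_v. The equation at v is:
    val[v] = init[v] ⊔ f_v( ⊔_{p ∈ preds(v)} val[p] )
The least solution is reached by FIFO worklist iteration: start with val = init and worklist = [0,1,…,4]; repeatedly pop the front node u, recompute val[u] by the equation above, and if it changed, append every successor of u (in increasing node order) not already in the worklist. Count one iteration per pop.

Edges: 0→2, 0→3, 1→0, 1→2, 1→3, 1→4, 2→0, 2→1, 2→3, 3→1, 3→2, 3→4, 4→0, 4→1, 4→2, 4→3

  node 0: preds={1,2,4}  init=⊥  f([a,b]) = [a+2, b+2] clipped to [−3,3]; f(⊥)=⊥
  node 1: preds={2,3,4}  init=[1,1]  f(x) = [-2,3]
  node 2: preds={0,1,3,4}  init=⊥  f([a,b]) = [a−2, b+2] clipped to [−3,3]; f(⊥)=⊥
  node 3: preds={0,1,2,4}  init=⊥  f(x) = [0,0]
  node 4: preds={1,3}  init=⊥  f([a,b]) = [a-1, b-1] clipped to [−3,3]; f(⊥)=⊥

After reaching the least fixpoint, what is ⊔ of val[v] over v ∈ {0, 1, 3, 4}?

Trace (9 dequeues):
  [1] u=0 | in [1,1] | out [3,3] | prev ⊥ | push {}
  [2] u=1 | in ⊥ | out [-2,3] | prev [1,1] | push {0}
  [3] u=2 | in [-2,3] | out [-3,3] | prev ⊥ | push {1}
  [4] u=3 | in [-3,3] | out [0,0] | prev ⊥ | push {2}
  [5] u=4 | in [-2,3] | out [-3,2] | prev ⊥ | push {3}
  [6] u=0 | in [-3,3] | out [-1,3] | prev [3,3] | push {}
  [7] u=1 | in [-3,3] | out [-2,3] | ==
  [8] u=2 | in [-3,3] | out [-3,3] | ==
  [9] u=3 | in [-3,3] | out [0,0] | ==

Converged values:
  [0] [-1,3]
  [1] [-2,3]
  [2] [-3,3]
  [3] [0,0]
  [4] [-3,2]

[-3,3]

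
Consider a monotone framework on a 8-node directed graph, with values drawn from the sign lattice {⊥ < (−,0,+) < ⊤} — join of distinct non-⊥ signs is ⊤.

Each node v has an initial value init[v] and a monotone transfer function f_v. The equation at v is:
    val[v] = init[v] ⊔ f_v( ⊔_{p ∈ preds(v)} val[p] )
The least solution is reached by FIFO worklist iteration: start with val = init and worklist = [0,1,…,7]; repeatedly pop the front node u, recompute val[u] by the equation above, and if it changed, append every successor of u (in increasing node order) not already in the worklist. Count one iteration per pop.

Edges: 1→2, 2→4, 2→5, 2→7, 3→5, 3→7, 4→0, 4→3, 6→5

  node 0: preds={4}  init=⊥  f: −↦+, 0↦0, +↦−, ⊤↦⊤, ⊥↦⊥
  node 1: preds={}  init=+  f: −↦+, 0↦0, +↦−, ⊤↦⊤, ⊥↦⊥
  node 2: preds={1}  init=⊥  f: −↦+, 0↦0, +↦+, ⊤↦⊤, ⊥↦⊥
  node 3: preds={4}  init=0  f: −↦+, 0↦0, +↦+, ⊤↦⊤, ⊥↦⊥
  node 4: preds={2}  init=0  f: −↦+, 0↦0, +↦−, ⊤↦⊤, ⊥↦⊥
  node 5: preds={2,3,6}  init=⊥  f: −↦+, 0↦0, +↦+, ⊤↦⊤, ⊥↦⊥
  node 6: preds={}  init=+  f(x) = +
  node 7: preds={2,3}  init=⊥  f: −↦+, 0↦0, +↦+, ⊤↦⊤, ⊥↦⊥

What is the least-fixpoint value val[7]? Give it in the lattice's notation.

⊤

Iteration log — 12 steps:
  step 1. node 0  ⊔preds=0  new=0  old=⊥  +wl: 
  step 2. node 1  ⊔preds=⊥  new=+  stable
  step 3. node 2  ⊔preds=+  new=+  old=⊥  +wl: 
  step 4. node 3  ⊔preds=0  new=0  stable
  step 5. node 4  ⊔preds=+  new=⊤  old=0  +wl: 0,3
  step 6. node 5  ⊔preds=⊤  new=⊤  old=⊥  +wl: 
  step 7. node 6  ⊔preds=⊥  new=+  stable
  step 8. node 7  ⊔preds=⊤  new=⊤  old=⊥  +wl: 
  step 9. node 0  ⊔preds=⊤  new=⊤  old=0  +wl: 
  step 10. node 3  ⊔preds=⊤  new=⊤  old=0  +wl: 5,7
  step 11. node 5  ⊔preds=⊤  new=⊤  stable
  step 12. node 7  ⊔preds=⊤  new=⊤  stable

Least fixpoint reached:
  node 0: ⊤
  node 1: +
  node 2: +
  node 3: ⊤
  node 4: ⊤
  node 5: ⊤
  node 6: +
  node 7: ⊤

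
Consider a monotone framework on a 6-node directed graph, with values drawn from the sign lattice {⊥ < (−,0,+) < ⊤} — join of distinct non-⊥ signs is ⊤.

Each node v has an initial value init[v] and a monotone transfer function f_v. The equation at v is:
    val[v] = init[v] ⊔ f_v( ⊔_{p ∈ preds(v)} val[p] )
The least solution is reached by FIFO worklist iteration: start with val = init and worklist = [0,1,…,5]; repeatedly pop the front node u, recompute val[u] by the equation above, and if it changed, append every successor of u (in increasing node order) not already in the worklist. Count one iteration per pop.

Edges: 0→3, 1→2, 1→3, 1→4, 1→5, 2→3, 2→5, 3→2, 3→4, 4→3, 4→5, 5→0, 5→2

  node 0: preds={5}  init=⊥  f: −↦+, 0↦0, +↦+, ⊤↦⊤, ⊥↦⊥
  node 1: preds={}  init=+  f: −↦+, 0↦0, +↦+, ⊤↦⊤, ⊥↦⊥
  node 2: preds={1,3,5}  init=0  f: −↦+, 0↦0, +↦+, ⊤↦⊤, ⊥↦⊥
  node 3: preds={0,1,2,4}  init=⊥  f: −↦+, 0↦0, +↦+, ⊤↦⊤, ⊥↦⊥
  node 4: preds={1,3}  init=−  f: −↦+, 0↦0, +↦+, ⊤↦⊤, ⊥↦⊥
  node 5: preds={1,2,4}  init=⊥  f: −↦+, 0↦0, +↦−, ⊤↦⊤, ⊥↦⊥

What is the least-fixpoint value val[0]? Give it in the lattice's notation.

⊤

Worklist (10 pops):
  #1 pop 0: in=⊥ → ⊥ (no change)
  #2 pop 1: in=⊥ → + (no change)
  #3 pop 2: in=+ → ⊤ (was 0); enqueue []
  #4 pop 3: in=⊤ → ⊤ (was ⊥); enqueue [2]
  #5 pop 4: in=⊤ → ⊤ (was −); enqueue [3]
  #6 pop 5: in=⊤ → ⊤ (was ⊥); enqueue [0]
  #7 pop 2: in=⊤ → ⊤ (no change)
  #8 pop 3: in=⊤ → ⊤ (no change)
  #9 pop 0: in=⊤ → ⊤ (was ⊥); enqueue [3]
  #10 pop 3: in=⊤ → ⊤ (no change)

Fixpoint:
  val[0] = ⊤
  val[1] = +
  val[2] = ⊤
  val[3] = ⊤
  val[4] = ⊤
  val[5] = ⊤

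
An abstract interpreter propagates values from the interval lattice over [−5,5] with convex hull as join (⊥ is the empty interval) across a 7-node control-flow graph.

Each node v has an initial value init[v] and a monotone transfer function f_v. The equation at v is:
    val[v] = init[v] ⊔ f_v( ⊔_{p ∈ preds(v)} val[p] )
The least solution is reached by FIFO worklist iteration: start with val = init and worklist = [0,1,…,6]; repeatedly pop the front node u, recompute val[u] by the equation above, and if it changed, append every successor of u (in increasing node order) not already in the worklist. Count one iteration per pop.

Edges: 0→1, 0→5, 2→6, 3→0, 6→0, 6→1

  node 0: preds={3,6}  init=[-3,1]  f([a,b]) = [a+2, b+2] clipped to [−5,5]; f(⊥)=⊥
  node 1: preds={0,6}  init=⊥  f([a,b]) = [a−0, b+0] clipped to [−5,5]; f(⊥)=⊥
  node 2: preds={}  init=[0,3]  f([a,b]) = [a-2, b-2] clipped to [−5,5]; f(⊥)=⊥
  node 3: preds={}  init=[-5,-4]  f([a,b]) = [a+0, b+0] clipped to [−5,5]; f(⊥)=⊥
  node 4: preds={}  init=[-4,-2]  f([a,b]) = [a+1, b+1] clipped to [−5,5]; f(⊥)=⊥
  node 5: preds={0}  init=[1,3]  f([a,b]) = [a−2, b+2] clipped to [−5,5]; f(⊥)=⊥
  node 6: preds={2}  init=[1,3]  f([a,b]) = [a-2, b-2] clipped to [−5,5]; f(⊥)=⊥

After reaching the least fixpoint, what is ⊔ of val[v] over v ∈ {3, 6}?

Trace (9 dequeues):
  [1] u=0 | in [-5,3] | out [-3,5] | prev [-3,1] | push {}
  [2] u=1 | in [-3,5] | out [-3,5] | prev ⊥ | push {}
  [3] u=2 | in ⊥ | out [0,3] | ==
  [4] u=3 | in ⊥ | out [-5,-4] | ==
  [5] u=4 | in ⊥ | out [-4,-2] | ==
  [6] u=5 | in [-3,5] | out [-5,5] | prev [1,3] | push {}
  [7] u=6 | in [0,3] | out [-2,3] | prev [1,3] | push {0,1}
  [8] u=0 | in [-5,3] | out [-3,5] | ==
  [9] u=1 | in [-3,5] | out [-3,5] | ==

Converged values:
  [0] [-3,5]
  [1] [-3,5]
  [2] [0,3]
  [3] [-5,-4]
  [4] [-4,-2]
  [5] [-5,5]
  [6] [-2,3]

[-5,3]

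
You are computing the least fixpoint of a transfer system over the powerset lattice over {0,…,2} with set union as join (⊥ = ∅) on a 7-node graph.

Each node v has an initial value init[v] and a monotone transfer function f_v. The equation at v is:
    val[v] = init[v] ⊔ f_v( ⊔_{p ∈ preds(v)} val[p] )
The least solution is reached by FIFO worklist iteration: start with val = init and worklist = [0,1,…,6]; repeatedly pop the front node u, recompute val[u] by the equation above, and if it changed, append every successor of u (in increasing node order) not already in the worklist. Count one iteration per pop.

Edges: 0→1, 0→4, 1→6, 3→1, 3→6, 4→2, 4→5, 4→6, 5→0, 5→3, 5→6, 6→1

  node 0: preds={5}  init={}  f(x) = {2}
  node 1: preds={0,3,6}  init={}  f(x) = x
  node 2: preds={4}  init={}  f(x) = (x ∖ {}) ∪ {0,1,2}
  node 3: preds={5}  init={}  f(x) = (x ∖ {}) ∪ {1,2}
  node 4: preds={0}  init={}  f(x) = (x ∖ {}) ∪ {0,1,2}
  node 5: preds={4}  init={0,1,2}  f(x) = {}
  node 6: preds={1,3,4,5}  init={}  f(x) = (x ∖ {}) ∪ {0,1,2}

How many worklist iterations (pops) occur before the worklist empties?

Worklist (10 pops):
  #1 pop 0: in={0,1,2} → {2} (was {}); enqueue []
  #2 pop 1: in={2} → {2} (was {}); enqueue []
  #3 pop 2: in={} → {0,1,2} (was {}); enqueue []
  #4 pop 3: in={0,1,2} → {0,1,2} (was {}); enqueue [1]
  #5 pop 4: in={2} → {0,1,2} (was {}); enqueue [2]
  #6 pop 5: in={0,1,2} → {0,1,2} (no change)
  #7 pop 6: in={0,1,2} → {0,1,2} (was {}); enqueue []
  #8 pop 1: in={0,1,2} → {0,1,2} (was {2}); enqueue [6]
  #9 pop 2: in={0,1,2} → {0,1,2} (no change)
  #10 pop 6: in={0,1,2} → {0,1,2} (no change)

Fixpoint:
  val[0] = {2}
  val[1] = {0,1,2}
  val[2] = {0,1,2}
  val[3] = {0,1,2}
  val[4] = {0,1,2}
  val[5] = {0,1,2}
  val[6] = {0,1,2}

10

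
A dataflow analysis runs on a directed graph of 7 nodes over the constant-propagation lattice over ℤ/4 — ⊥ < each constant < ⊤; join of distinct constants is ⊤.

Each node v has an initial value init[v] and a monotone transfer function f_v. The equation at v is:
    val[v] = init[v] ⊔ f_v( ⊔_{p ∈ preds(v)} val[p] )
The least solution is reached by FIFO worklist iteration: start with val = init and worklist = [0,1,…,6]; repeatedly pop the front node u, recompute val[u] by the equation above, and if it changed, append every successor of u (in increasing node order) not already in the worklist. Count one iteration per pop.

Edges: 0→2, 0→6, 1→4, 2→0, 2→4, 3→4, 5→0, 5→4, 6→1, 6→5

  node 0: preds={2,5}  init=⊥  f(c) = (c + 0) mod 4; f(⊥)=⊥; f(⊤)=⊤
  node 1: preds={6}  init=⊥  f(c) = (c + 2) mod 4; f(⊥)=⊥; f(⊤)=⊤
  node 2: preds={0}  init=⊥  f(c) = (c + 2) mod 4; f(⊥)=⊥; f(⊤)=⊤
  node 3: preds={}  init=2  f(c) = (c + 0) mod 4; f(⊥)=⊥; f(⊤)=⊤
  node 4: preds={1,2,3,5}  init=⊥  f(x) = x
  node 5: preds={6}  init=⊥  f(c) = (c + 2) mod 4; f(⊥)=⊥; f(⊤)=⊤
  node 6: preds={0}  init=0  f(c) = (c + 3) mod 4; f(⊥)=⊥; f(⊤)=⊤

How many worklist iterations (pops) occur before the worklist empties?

Trace (19 dequeues):
  [1] u=0 | in ⊥ | out ⊥ | ==
  [2] u=1 | in 0 | out 2 | prev ⊥ | push {}
  [3] u=2 | in ⊥ | out ⊥ | ==
  [4] u=3 | in ⊥ | out 2 | ==
  [5] u=4 | in 2 | out 2 | prev ⊥ | push {}
  [6] u=5 | in 0 | out 2 | prev ⊥ | push {0,4}
  [7] u=6 | in ⊥ | out 0 | ==
  [8] u=0 | in 2 | out 2 | prev ⊥ | push {2,6}
  [9] u=4 | in 2 | out 2 | ==
  [10] u=2 | in 2 | out 0 | prev ⊥ | push {0,4}
  [11] u=6 | in 2 | out ⊤ | prev 0 | push {1,5}
  [12] u=0 | in ⊤ | out ⊤ | prev 2 | push {2,6}
  [13] u=4 | in ⊤ | out ⊤ | prev 2 | push {}
  [14] u=1 | in ⊤ | out ⊤ | prev 2 | push {4}
  [15] u=5 | in ⊤ | out ⊤ | prev 2 | push {0}
  [16] u=2 | in ⊤ | out ⊤ | prev 0 | push {}
  [17] u=6 | in ⊤ | out ⊤ | ==
  [18] u=4 | in ⊤ | out ⊤ | ==
  [19] u=0 | in ⊤ | out ⊤ | ==

Converged values:
  [0] ⊤
  [1] ⊤
  [2] ⊤
  [3] 2
  [4] ⊤
  [5] ⊤
  [6] ⊤

19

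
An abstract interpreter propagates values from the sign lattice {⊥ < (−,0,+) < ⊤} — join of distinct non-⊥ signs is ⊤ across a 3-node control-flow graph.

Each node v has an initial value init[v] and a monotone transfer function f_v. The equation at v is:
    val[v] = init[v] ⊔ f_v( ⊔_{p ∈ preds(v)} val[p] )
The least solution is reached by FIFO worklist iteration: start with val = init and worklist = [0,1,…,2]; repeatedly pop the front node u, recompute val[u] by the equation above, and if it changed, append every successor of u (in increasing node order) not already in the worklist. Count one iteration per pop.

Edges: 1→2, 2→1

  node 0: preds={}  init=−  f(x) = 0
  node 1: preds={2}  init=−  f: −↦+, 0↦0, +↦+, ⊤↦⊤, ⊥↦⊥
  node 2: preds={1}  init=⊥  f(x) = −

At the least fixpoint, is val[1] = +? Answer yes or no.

no

Worklist (5 pops):
  #1 pop 0: in=⊥ → ⊤ (was −); enqueue []
  #2 pop 1: in=⊥ → − (no change)
  #3 pop 2: in=− → − (was ⊥); enqueue [1]
  #4 pop 1: in=− → ⊤ (was −); enqueue [2]
  #5 pop 2: in=⊤ → − (no change)

Fixpoint:
  val[0] = ⊤
  val[1] = ⊤
  val[2] = −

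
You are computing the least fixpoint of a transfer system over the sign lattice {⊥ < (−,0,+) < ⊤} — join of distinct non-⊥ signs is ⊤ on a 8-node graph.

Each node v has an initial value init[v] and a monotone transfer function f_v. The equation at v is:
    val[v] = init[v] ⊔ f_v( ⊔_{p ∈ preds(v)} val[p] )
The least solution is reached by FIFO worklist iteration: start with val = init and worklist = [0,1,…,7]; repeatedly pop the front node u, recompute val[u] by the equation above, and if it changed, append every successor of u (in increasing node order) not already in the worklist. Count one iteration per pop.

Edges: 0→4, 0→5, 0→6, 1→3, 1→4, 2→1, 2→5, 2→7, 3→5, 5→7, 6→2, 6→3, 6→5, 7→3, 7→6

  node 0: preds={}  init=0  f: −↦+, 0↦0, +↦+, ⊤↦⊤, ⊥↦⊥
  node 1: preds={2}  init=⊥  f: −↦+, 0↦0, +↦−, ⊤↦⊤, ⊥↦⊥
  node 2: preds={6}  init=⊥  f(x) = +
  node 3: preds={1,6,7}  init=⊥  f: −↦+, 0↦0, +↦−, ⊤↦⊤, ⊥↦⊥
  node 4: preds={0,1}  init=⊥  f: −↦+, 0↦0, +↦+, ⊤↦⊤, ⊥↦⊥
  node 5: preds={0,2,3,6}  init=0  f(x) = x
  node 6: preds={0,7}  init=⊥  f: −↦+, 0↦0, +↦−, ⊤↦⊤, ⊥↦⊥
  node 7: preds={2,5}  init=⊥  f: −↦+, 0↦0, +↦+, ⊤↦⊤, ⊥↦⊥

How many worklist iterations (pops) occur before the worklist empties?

Iteration log — 17 steps:
  step 1. node 0  ⊔preds=⊥  new=0  stable
  step 2. node 1  ⊔preds=⊥  new=⊥  stable
  step 3. node 2  ⊔preds=⊥  new=+  old=⊥  +wl: 1
  step 4. node 3  ⊔preds=⊥  new=⊥  stable
  step 5. node 4  ⊔preds=0  new=0  old=⊥  +wl: 
  step 6. node 5  ⊔preds=⊤  new=⊤  old=0  +wl: 
  step 7. node 6  ⊔preds=0  new=0  old=⊥  +wl: 2,3,5
  step 8. node 7  ⊔preds=⊤  new=⊤  old=⊥  +wl: 6
  step 9. node 1  ⊔preds=+  new=−  old=⊥  +wl: 4
  step 10. node 2  ⊔preds=0  new=+  stable
  step 11. node 3  ⊔preds=⊤  new=⊤  old=⊥  +wl: 
  step 12. node 5  ⊔preds=⊤  new=⊤  stable
  step 13. node 6  ⊔preds=⊤  new=⊤  old=0  +wl: 2,3,5
  step 14. node 4  ⊔preds=⊤  new=⊤  old=0  +wl: 
  step 15. node 2  ⊔preds=⊤  new=+  stable
  step 16. node 3  ⊔preds=⊤  new=⊤  stable
  step 17. node 5  ⊔preds=⊤  new=⊤  stable

Least fixpoint reached:
  node 0: 0
  node 1: −
  node 2: +
  node 3: ⊤
  node 4: ⊤
  node 5: ⊤
  node 6: ⊤
  node 7: ⊤

17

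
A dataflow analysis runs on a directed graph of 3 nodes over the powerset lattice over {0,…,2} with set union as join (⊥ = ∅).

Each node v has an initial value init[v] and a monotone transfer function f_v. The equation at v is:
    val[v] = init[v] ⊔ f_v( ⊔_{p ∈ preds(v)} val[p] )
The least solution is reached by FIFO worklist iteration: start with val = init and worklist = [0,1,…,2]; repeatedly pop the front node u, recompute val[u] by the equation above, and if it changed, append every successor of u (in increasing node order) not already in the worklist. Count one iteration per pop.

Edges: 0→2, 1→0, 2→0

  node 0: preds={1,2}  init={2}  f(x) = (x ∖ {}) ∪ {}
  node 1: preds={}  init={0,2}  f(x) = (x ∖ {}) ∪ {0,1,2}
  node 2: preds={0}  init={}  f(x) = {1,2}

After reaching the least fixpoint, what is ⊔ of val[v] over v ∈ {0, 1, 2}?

{0,1,2}

Iteration log — 5 steps:
  step 1. node 0  ⊔preds={0,2}  new={0,2}  old={2}  +wl: 
  step 2. node 1  ⊔preds={}  new={0,1,2}  old={0,2}  +wl: 0
  step 3. node 2  ⊔preds={0,2}  new={1,2}  old={}  +wl: 
  step 4. node 0  ⊔preds={0,1,2}  new={0,1,2}  old={0,2}  +wl: 2
  step 5. node 2  ⊔preds={0,1,2}  new={1,2}  stable

Least fixpoint reached:
  node 0: {0,1,2}
  node 1: {0,1,2}
  node 2: {1,2}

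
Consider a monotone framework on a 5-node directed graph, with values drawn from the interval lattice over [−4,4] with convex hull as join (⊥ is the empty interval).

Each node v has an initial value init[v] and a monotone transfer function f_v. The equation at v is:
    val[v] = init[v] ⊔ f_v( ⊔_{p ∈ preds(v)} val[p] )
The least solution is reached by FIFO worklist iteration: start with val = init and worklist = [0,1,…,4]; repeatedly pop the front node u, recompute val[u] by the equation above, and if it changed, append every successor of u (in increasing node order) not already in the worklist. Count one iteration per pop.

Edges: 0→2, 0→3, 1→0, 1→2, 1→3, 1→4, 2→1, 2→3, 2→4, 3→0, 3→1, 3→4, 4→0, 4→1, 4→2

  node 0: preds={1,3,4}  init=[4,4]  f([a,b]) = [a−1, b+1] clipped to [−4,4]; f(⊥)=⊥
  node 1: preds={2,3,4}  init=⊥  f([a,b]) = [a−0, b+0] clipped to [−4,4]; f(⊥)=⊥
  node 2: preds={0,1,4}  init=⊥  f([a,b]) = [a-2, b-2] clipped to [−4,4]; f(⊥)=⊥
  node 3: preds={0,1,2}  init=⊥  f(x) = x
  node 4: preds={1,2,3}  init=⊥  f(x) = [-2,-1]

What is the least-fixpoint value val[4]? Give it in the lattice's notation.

Iteration log — 15 steps:
  step 1. node 0  ⊔preds=⊥  new=[4,4]  stable
  step 2. node 1  ⊔preds=⊥  new=⊥  stable
  step 3. node 2  ⊔preds=[4,4]  new=[2,2]  old=⊥  +wl: 1
  step 4. node 3  ⊔preds=[2,4]  new=[2,4]  old=⊥  +wl: 0
  step 5. node 4  ⊔preds=[2,4]  new=[-2,-1]  old=⊥  +wl: 2
  step 6. node 1  ⊔preds=[-2,4]  new=[-2,4]  old=⊥  +wl: 3,4
  step 7. node 0  ⊔preds=[-2,4]  new=[-3,4]  old=[4,4]  +wl: 
  step 8. node 2  ⊔preds=[-3,4]  new=[-4,2]  old=[2,2]  +wl: 1
  step 9. node 3  ⊔preds=[-4,4]  new=[-4,4]  old=[2,4]  +wl: 0
  step 10. node 4  ⊔preds=[-4,4]  new=[-2,-1]  stable
  step 11. node 1  ⊔preds=[-4,4]  new=[-4,4]  old=[-2,4]  +wl: 2,3,4
  step 12. node 0  ⊔preds=[-4,4]  new=[-4,4]  old=[-3,4]  +wl: 
  step 13. node 2  ⊔preds=[-4,4]  new=[-4,2]  stable
  step 14. node 3  ⊔preds=[-4,4]  new=[-4,4]  stable
  step 15. node 4  ⊔preds=[-4,4]  new=[-2,-1]  stable

Least fixpoint reached:
  node 0: [-4,4]
  node 1: [-4,4]
  node 2: [-4,2]
  node 3: [-4,4]
  node 4: [-2,-1]

[-2,-1]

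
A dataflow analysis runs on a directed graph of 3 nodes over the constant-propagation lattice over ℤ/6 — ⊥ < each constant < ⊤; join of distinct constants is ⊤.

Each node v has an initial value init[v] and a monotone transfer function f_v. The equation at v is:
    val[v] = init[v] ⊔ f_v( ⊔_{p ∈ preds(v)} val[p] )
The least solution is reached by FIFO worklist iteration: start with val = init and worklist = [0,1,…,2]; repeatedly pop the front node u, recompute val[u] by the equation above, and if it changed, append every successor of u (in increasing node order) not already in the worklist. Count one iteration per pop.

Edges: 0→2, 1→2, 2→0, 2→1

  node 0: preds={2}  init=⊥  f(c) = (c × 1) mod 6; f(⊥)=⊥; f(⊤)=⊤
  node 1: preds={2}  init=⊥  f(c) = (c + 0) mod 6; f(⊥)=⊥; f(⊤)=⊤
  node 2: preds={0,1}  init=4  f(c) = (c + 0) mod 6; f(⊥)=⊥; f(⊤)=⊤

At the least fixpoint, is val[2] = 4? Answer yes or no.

yes

Trace (3 dequeues):
  [1] u=0 | in 4 | out 4 | prev ⊥ | push {}
  [2] u=1 | in 4 | out 4 | prev ⊥ | push {}
  [3] u=2 | in 4 | out 4 | ==

Converged values:
  [0] 4
  [1] 4
  [2] 4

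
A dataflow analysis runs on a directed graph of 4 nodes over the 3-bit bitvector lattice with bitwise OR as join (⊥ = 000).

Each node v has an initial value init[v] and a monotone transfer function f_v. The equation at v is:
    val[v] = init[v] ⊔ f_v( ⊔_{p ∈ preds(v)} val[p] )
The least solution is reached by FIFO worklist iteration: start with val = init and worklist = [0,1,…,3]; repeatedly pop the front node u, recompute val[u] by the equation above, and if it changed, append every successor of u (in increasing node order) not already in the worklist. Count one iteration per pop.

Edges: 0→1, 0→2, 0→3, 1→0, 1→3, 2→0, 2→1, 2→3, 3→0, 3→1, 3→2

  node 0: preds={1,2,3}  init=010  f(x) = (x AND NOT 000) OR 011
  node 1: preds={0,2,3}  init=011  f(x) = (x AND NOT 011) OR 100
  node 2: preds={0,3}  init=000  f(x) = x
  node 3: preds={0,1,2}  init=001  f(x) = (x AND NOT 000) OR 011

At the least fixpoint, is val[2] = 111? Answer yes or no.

yes

Worklist (10 pops):
  #1 pop 0: in=011 → 011 (was 010); enqueue []
  #2 pop 1: in=011 → 111 (was 011); enqueue [0]
  #3 pop 2: in=011 → 011 (was 000); enqueue [1]
  #4 pop 3: in=111 → 111 (was 001); enqueue [2]
  #5 pop 0: in=111 → 111 (was 011); enqueue [3]
  #6 pop 1: in=111 → 111 (no change)
  #7 pop 2: in=111 → 111 (was 011); enqueue [0,1]
  #8 pop 3: in=111 → 111 (no change)
  #9 pop 0: in=111 → 111 (no change)
  #10 pop 1: in=111 → 111 (no change)

Fixpoint:
  val[0] = 111
  val[1] = 111
  val[2] = 111
  val[3] = 111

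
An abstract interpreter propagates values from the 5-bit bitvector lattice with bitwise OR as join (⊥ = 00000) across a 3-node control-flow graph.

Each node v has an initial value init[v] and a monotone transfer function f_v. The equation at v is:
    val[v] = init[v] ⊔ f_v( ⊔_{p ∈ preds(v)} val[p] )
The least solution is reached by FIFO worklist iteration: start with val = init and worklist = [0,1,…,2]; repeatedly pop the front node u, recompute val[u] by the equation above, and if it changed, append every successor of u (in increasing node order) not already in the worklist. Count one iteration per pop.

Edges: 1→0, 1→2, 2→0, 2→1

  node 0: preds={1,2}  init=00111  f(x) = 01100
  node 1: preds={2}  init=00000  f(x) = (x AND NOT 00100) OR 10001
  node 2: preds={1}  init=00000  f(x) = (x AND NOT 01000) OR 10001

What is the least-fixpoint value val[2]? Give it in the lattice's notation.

10001

Trace (5 dequeues):
  [1] u=0 | in 00000 | out 01111 | prev 00111 | push {}
  [2] u=1 | in 00000 | out 10001 | prev 00000 | push {0}
  [3] u=2 | in 10001 | out 10001 | prev 00000 | push {1}
  [4] u=0 | in 10001 | out 01111 | ==
  [5] u=1 | in 10001 | out 10001 | ==

Converged values:
  [0] 01111
  [1] 10001
  [2] 10001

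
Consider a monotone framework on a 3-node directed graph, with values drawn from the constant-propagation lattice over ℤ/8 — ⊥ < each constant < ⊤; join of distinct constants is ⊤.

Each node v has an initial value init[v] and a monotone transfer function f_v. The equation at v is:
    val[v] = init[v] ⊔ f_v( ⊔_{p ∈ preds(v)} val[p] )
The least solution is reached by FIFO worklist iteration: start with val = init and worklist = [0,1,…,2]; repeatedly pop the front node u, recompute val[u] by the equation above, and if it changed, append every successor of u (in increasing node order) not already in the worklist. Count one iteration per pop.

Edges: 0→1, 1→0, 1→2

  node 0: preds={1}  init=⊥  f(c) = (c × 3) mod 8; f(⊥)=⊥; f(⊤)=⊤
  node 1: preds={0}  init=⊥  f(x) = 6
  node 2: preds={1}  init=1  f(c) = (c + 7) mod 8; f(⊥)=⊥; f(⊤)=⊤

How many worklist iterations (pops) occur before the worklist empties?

5

Iteration log — 5 steps:
  step 1. node 0  ⊔preds=⊥  new=⊥  stable
  step 2. node 1  ⊔preds=⊥  new=6  old=⊥  +wl: 0
  step 3. node 2  ⊔preds=6  new=⊤  old=1  +wl: 
  step 4. node 0  ⊔preds=6  new=2  old=⊥  +wl: 1
  step 5. node 1  ⊔preds=2  new=6  stable

Least fixpoint reached:
  node 0: 2
  node 1: 6
  node 2: ⊤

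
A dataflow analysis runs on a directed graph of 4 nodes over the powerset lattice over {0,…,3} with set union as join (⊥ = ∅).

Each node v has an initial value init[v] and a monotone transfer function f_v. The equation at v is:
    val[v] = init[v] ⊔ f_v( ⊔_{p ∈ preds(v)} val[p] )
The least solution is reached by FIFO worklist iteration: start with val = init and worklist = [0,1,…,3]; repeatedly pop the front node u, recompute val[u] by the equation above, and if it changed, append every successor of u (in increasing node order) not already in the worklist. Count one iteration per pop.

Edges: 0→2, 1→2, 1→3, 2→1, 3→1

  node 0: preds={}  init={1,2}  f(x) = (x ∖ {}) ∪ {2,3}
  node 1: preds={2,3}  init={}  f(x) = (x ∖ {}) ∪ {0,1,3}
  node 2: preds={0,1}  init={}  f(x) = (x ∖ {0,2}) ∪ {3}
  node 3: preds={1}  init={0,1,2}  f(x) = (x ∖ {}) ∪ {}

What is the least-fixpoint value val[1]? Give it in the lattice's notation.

Worklist (5 pops):
  #1 pop 0: in={} → {1,2,3} (was {1,2}); enqueue []
  #2 pop 1: in={0,1,2} → {0,1,2,3} (was {}); enqueue []
  #3 pop 2: in={0,1,2,3} → {1,3} (was {}); enqueue [1]
  #4 pop 3: in={0,1,2,3} → {0,1,2,3} (was {0,1,2}); enqueue []
  #5 pop 1: in={0,1,2,3} → {0,1,2,3} (no change)

Fixpoint:
  val[0] = {1,2,3}
  val[1] = {0,1,2,3}
  val[2] = {1,3}
  val[3] = {0,1,2,3}

{0,1,2,3}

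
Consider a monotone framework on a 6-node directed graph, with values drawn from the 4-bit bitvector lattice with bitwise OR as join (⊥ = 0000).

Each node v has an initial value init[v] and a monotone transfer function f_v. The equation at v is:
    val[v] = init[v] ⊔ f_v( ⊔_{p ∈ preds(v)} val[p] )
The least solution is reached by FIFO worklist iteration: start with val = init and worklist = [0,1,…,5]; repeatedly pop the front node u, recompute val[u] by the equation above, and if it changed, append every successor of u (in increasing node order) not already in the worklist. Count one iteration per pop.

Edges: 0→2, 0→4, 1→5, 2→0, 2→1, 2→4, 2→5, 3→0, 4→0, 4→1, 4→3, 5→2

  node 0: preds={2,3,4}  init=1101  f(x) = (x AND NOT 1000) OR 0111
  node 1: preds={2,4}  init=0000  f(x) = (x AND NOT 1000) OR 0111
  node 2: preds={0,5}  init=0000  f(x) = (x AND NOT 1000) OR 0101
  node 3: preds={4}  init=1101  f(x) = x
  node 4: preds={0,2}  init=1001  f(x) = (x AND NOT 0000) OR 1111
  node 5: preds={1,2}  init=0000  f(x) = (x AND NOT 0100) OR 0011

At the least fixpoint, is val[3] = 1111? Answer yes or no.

Trace (11 dequeues):
  [1] u=0 | in 1101 | out 1111 | prev 1101 | push {}
  [2] u=1 | in 1001 | out 0111 | prev 0000 | push {}
  [3] u=2 | in 1111 | out 0111 | prev 0000 | push {0,1}
  [4] u=3 | in 1001 | out 1101 | ==
  [5] u=4 | in 1111 | out 1111 | prev 1001 | push {3}
  [6] u=5 | in 0111 | out 0011 | prev 0000 | push {2}
  [7] u=0 | in 1111 | out 1111 | ==
  [8] u=1 | in 1111 | out 0111 | ==
  [9] u=3 | in 1111 | out 1111 | prev 1101 | push {0}
  [10] u=2 | in 1111 | out 0111 | ==
  [11] u=0 | in 1111 | out 1111 | ==

Converged values:
  [0] 1111
  [1] 0111
  [2] 0111
  [3] 1111
  [4] 1111
  [5] 0011

yes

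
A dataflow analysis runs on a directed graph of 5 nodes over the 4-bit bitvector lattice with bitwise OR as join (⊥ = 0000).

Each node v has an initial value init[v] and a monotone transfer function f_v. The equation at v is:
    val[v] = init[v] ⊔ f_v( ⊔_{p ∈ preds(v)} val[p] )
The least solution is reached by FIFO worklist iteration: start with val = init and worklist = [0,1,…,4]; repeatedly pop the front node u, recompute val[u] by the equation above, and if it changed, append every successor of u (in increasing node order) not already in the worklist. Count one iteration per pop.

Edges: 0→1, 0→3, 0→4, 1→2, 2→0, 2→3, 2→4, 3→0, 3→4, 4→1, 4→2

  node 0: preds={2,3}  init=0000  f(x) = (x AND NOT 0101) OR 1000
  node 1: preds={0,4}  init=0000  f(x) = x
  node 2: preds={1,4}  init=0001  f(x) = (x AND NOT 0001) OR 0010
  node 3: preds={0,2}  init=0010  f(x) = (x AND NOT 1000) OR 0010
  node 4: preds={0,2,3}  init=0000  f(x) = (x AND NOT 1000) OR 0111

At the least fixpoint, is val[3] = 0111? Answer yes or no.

Worklist (12 pops):
  #1 pop 0: in=0011 → 1010 (was 0000); enqueue []
  #2 pop 1: in=1010 → 1010 (was 0000); enqueue []
  #3 pop 2: in=1010 → 1011 (was 0001); enqueue [0]
  #4 pop 3: in=1011 → 0011 (was 0010); enqueue []
  #5 pop 4: in=1011 → 0111 (was 0000); enqueue [1,2]
  #6 pop 0: in=1011 → 1010 (no change)
  #7 pop 1: in=1111 → 1111 (was 1010); enqueue []
  #8 pop 2: in=1111 → 1111 (was 1011); enqueue [0,3,4]
  #9 pop 0: in=1111 → 1010 (no change)
  #10 pop 3: in=1111 → 0111 (was 0011); enqueue [0]
  #11 pop 4: in=1111 → 0111 (no change)
  #12 pop 0: in=1111 → 1010 (no change)

Fixpoint:
  val[0] = 1010
  val[1] = 1111
  val[2] = 1111
  val[3] = 0111
  val[4] = 0111

yes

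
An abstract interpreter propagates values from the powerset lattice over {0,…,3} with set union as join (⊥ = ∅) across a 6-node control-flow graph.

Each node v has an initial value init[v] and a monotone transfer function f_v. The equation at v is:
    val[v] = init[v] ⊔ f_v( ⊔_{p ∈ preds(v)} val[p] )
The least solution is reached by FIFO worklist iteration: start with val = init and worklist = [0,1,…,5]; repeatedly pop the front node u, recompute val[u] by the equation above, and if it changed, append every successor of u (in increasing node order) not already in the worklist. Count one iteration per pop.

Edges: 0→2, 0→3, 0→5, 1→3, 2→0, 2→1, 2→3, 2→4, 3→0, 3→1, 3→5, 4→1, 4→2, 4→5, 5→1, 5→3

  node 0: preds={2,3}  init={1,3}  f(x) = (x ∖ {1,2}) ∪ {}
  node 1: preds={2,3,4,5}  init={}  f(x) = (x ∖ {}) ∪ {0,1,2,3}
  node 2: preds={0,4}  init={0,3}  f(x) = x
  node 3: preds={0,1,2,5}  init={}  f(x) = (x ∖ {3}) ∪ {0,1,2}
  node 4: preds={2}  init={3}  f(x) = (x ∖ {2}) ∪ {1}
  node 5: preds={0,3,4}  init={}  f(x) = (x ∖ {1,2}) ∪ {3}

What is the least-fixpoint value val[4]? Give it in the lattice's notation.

{0,1,3}

Worklist (10 pops):
  #1 pop 0: in={0,3} → {0,1,3} (was {1,3}); enqueue []
  #2 pop 1: in={0,3} → {0,1,2,3} (was {}); enqueue []
  #3 pop 2: in={0,1,3} → {0,1,3} (was {0,3}); enqueue [0,1]
  #4 pop 3: in={0,1,2,3} → {0,1,2} (was {}); enqueue []
  #5 pop 4: in={0,1,3} → {0,1,3} (was {3}); enqueue [2]
  #6 pop 5: in={0,1,2,3} → {0,3} (was {}); enqueue [3]
  #7 pop 0: in={0,1,2,3} → {0,1,3} (no change)
  #8 pop 1: in={0,1,2,3} → {0,1,2,3} (no change)
  #9 pop 2: in={0,1,3} → {0,1,3} (no change)
  #10 pop 3: in={0,1,2,3} → {0,1,2} (no change)

Fixpoint:
  val[0] = {0,1,3}
  val[1] = {0,1,2,3}
  val[2] = {0,1,3}
  val[3] = {0,1,2}
  val[4] = {0,1,3}
  val[5] = {0,3}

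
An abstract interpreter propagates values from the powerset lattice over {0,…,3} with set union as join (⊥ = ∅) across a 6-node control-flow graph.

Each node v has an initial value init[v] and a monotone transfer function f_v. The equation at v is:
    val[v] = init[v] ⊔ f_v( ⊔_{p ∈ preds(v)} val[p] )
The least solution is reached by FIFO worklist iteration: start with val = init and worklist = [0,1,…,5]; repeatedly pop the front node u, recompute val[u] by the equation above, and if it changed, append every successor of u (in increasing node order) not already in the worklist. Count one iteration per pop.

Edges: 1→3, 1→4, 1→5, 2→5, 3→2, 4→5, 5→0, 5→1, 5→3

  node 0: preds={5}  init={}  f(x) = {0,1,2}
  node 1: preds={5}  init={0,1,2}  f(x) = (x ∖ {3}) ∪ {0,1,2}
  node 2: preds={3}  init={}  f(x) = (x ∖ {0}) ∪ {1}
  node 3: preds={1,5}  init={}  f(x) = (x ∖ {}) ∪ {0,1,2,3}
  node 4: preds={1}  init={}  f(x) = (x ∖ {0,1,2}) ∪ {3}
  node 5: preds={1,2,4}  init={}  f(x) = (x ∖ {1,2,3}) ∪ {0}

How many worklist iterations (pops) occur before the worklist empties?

Iteration log — 11 steps:
  step 1. node 0  ⊔preds={}  new={0,1,2}  old={}  +wl: 
  step 2. node 1  ⊔preds={}  new={0,1,2}  stable
  step 3. node 2  ⊔preds={}  new={1}  old={}  +wl: 
  step 4. node 3  ⊔preds={0,1,2}  new={0,1,2,3}  old={}  +wl: 2
  step 5. node 4  ⊔preds={0,1,2}  new={3}  old={}  +wl: 
  step 6. node 5  ⊔preds={0,1,2,3}  new={0}  old={}  +wl: 0,1,3
  step 7. node 2  ⊔preds={0,1,2,3}  new={1,2,3}  old={1}  +wl: 5
  step 8. node 0  ⊔preds={0}  new={0,1,2}  stable
  step 9. node 1  ⊔preds={0}  new={0,1,2}  stable
  step 10. node 3  ⊔preds={0,1,2}  new={0,1,2,3}  stable
  step 11. node 5  ⊔preds={0,1,2,3}  new={0}  stable

Least fixpoint reached:
  node 0: {0,1,2}
  node 1: {0,1,2}
  node 2: {1,2,3}
  node 3: {0,1,2,3}
  node 4: {3}
  node 5: {0}

11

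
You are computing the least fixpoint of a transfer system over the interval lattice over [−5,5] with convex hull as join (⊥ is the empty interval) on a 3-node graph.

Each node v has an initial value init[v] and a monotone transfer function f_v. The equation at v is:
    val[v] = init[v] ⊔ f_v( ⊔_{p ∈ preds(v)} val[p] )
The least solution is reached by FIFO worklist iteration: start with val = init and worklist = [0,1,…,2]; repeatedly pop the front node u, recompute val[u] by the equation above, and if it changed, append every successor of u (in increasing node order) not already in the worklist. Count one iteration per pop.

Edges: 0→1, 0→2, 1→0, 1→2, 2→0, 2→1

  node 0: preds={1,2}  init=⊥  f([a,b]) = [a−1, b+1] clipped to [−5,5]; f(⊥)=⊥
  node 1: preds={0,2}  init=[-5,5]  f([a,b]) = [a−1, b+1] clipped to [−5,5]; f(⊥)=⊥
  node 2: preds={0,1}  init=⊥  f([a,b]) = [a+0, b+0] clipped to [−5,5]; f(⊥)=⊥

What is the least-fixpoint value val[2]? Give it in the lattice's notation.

[-5,5]

Iteration log — 5 steps:
  step 1. node 0  ⊔preds=[-5,5]  new=[-5,5]  old=⊥  +wl: 
  step 2. node 1  ⊔preds=[-5,5]  new=[-5,5]  stable
  step 3. node 2  ⊔preds=[-5,5]  new=[-5,5]  old=⊥  +wl: 0,1
  step 4. node 0  ⊔preds=[-5,5]  new=[-5,5]  stable
  step 5. node 1  ⊔preds=[-5,5]  new=[-5,5]  stable

Least fixpoint reached:
  node 0: [-5,5]
  node 1: [-5,5]
  node 2: [-5,5]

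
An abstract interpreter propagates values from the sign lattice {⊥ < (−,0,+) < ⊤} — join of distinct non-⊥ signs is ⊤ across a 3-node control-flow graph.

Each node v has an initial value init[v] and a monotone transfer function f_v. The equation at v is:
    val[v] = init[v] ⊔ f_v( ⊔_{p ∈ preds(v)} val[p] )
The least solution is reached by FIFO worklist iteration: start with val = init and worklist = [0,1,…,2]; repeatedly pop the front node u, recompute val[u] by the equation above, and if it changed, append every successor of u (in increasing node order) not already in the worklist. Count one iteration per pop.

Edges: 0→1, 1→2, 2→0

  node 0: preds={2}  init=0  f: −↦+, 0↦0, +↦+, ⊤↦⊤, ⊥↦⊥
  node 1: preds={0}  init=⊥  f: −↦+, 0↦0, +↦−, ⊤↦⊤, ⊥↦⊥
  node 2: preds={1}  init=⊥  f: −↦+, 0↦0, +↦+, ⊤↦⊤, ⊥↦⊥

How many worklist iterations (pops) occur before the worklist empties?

Iteration log — 4 steps:
  step 1. node 0  ⊔preds=⊥  new=0  stable
  step 2. node 1  ⊔preds=0  new=0  old=⊥  +wl: 
  step 3. node 2  ⊔preds=0  new=0  old=⊥  +wl: 0
  step 4. node 0  ⊔preds=0  new=0  stable

Least fixpoint reached:
  node 0: 0
  node 1: 0
  node 2: 0

4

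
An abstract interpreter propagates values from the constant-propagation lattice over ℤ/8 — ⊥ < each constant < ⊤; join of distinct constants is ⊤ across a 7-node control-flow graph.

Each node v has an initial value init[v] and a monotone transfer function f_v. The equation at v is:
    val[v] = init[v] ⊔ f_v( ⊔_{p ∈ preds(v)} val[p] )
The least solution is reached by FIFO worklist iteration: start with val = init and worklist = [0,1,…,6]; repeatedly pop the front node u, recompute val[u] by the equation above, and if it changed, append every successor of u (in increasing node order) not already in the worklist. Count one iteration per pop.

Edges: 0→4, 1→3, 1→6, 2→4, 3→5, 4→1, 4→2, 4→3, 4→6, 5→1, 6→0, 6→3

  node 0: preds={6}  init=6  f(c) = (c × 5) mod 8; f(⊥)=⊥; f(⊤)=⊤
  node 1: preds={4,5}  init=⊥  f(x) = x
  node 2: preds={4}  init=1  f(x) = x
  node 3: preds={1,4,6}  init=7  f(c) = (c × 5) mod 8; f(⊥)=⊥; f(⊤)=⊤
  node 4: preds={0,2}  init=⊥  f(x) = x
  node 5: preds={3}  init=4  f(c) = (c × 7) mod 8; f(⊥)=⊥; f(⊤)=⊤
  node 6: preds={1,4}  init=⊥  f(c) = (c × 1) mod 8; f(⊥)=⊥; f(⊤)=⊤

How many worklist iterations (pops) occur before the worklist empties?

13

Iteration log — 13 steps:
  step 1. node 0  ⊔preds=⊥  new=6  stable
  step 2. node 1  ⊔preds=4  new=4  old=⊥  +wl: 
  step 3. node 2  ⊔preds=⊥  new=1  stable
  step 4. node 3  ⊔preds=4  new=⊤  old=7  +wl: 
  step 5. node 4  ⊔preds=⊤  new=⊤  old=⊥  +wl: 1,2,3
  step 6. node 5  ⊔preds=⊤  new=⊤  old=4  +wl: 
  step 7. node 6  ⊔preds=⊤  new=⊤  old=⊥  +wl: 0
  step 8. node 1  ⊔preds=⊤  new=⊤  old=4  +wl: 6
  step 9. node 2  ⊔preds=⊤  new=⊤  old=1  +wl: 4
  step 10. node 3  ⊔preds=⊤  new=⊤  stable
  step 11. node 0  ⊔preds=⊤  new=⊤  old=6  +wl: 
  step 12. node 6  ⊔preds=⊤  new=⊤  stable
  step 13. node 4  ⊔preds=⊤  new=⊤  stable

Least fixpoint reached:
  node 0: ⊤
  node 1: ⊤
  node 2: ⊤
  node 3: ⊤
  node 4: ⊤
  node 5: ⊤
  node 6: ⊤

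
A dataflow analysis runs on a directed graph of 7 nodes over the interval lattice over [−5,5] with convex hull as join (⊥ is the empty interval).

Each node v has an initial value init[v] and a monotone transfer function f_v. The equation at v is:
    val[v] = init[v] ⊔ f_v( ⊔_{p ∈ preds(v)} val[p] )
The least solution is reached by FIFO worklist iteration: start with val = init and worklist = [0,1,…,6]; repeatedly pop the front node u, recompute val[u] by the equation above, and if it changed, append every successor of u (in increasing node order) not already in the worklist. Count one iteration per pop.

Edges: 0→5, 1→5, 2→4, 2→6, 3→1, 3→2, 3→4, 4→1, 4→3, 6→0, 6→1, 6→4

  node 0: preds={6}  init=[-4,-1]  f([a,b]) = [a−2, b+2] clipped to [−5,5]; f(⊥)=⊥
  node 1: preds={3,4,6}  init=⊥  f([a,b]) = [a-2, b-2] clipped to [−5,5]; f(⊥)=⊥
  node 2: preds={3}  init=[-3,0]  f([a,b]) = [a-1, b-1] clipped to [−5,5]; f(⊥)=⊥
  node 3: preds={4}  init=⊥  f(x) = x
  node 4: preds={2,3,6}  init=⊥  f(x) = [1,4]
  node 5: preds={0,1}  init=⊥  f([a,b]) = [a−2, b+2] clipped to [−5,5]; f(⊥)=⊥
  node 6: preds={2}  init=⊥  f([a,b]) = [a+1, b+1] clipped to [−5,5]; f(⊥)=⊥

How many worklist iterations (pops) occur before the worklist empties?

Worklist (20 pops):
  #1 pop 0: in=⊥ → [-4,-1] (no change)
  #2 pop 1: in=⊥ → ⊥ (no change)
  #3 pop 2: in=⊥ → [-3,0] (no change)
  #4 pop 3: in=⊥ → ⊥ (no change)
  #5 pop 4: in=[-3,0] → [1,4] (was ⊥); enqueue [1,3]
  #6 pop 5: in=[-4,-1] → [-5,1] (was ⊥); enqueue []
  #7 pop 6: in=[-3,0] → [-2,1] (was ⊥); enqueue [0,4]
  #8 pop 1: in=[-2,4] → [-4,2] (was ⊥); enqueue [5]
  #9 pop 3: in=[1,4] → [1,4] (was ⊥); enqueue [1,2]
  #10 pop 0: in=[-2,1] → [-4,3] (was [-4,-1]); enqueue []
  #11 pop 4: in=[-3,4] → [1,4] (no change)
  #12 pop 5: in=[-4,3] → [-5,5] (was [-5,1]); enqueue []
  #13 pop 1: in=[-2,4] → [-4,2] (no change)
  #14 pop 2: in=[1,4] → [-3,3] (was [-3,0]); enqueue [4,6]
  #15 pop 4: in=[-3,4] → [1,4] (no change)
  #16 pop 6: in=[-3,3] → [-2,4] (was [-2,1]); enqueue [0,1,4]
  #17 pop 0: in=[-2,4] → [-4,5] (was [-4,3]); enqueue [5]
  #18 pop 1: in=[-2,4] → [-4,2] (no change)
  #19 pop 4: in=[-3,4] → [1,4] (no change)
  #20 pop 5: in=[-4,5] → [-5,5] (no change)

Fixpoint:
  val[0] = [-4,5]
  val[1] = [-4,2]
  val[2] = [-3,3]
  val[3] = [1,4]
  val[4] = [1,4]
  val[5] = [-5,5]
  val[6] = [-2,4]

20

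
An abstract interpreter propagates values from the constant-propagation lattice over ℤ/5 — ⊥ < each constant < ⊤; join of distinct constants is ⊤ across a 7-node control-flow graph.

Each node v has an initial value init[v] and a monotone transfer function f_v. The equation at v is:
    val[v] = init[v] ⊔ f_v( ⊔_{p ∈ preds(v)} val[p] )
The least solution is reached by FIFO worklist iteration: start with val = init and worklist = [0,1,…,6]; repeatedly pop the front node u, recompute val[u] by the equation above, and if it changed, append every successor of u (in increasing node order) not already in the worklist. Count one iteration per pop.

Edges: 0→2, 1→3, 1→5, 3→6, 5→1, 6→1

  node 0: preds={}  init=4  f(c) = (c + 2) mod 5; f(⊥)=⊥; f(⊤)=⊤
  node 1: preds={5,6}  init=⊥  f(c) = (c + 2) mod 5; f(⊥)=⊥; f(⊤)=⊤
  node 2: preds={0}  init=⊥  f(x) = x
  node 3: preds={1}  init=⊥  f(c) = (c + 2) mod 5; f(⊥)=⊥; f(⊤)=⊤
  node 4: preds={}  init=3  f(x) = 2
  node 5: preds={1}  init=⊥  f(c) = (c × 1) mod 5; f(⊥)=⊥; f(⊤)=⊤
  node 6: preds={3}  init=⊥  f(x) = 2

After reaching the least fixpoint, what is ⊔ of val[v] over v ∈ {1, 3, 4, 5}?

⊤

Iteration log — 16 steps:
  step 1. node 0  ⊔preds=⊥  new=4  stable
  step 2. node 1  ⊔preds=⊥  new=⊥  stable
  step 3. node 2  ⊔preds=4  new=4  old=⊥  +wl: 
  step 4. node 3  ⊔preds=⊥  new=⊥  stable
  step 5. node 4  ⊔preds=⊥  new=⊤  old=3  +wl: 
  step 6. node 5  ⊔preds=⊥  new=⊥  stable
  step 7. node 6  ⊔preds=⊥  new=2  old=⊥  +wl: 1
  step 8. node 1  ⊔preds=2  new=4  old=⊥  +wl: 3,5
  step 9. node 3  ⊔preds=4  new=1  old=⊥  +wl: 6
  step 10. node 5  ⊔preds=4  new=4  old=⊥  +wl: 1
  step 11. node 6  ⊔preds=1  new=2  stable
  step 12. node 1  ⊔preds=⊤  new=⊤  old=4  +wl: 3,5
  step 13. node 3  ⊔preds=⊤  new=⊤  old=1  +wl: 6
  step 14. node 5  ⊔preds=⊤  new=⊤  old=4  +wl: 1
  step 15. node 6  ⊔preds=⊤  new=2  stable
  step 16. node 1  ⊔preds=⊤  new=⊤  stable

Least fixpoint reached:
  node 0: 4
  node 1: ⊤
  node 2: 4
  node 3: ⊤
  node 4: ⊤
  node 5: ⊤
  node 6: 2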